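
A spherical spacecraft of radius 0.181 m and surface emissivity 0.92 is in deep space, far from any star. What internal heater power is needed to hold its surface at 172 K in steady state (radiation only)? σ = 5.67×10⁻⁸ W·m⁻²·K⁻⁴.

P = εσ·4πr²·T⁴.
4πr² = 0.4117 m²; T⁴ = 8.752×10⁸ K⁴.
P = 0.92·5.67×10⁻⁸·0.4117·8.752×10⁸.

P ≈ 18.8 W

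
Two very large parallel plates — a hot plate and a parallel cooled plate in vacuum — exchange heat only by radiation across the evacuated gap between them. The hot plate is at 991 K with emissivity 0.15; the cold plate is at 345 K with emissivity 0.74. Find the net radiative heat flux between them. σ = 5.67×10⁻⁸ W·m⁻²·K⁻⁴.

For two infinite grey parallel plates, q = σ(T₁⁴ − T₂⁴)/(1/ε₁ + 1/ε₂ − 1).
T₁⁴ − T₂⁴ = 9.645×10¹¹ − 1.417×10¹⁰ = 9.503×10¹¹ K⁴.
1/ε₁ + 1/ε₂ − 1 = 6.667 + 1.351 − 1 = 7.018.
q = 5.67×10⁻⁸ × 9.503×10¹¹ / 7.018.

q ≈ 7680 W/m²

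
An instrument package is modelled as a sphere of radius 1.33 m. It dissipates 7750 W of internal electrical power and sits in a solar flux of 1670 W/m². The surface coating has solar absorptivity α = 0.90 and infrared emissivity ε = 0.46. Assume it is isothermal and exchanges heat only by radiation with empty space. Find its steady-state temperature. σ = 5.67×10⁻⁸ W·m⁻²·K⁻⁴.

T ≈ 408 K

At steady state, absorbed solar power + internal power = radiated power.
Absorbed: α·S·A_cross = 0.90·1670·5.557 = 8352 W (cross-section πr²).
Total input = 8352 + 7750 = 16100 W.
Radiated: εσ·A_surf·T⁴ with A_surf = 4πr² = 22.23 m².
T⁴ = 16100/(0.46·5.67×10⁻⁸·22.23) = 2.777×10¹⁰ K⁴.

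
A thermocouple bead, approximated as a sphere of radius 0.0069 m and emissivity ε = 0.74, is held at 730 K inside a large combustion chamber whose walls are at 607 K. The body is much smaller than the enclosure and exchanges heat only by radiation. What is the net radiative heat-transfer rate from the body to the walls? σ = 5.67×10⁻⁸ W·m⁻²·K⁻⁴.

For a small grey body in a large enclosure: P_net = εσA(T_body⁴ − T_wall⁴).
A = 4πr² = 5.983×10⁻⁴ m²; T_body⁴ − T_wall⁴ = 2.840×10¹¹ − 1.358×10¹¹ = 1.482×10¹¹ K⁴.
|P_net| = 0.74·5.67×10⁻⁸·5.983×10⁻⁴·1.482×10¹¹.

P_net ≈ 3.72 W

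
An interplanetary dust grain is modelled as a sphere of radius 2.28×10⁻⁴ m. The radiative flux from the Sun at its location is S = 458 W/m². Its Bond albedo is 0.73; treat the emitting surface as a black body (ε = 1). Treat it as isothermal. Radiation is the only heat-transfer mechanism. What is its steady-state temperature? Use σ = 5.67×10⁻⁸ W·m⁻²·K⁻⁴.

At equilibrium, absorbed power = emitted power.
Absorbing cross-section = πr² = 1.633×10⁻⁷ m²; emitting surface = 4πr² = 6.533×10⁻⁷ m² (ratio 4).
(1−a)S·A_cross = εσ·A_surf·T⁴  ⇒  T⁴ = (1−a)S/(4σ).
T⁴ = 0.270·458/(4·5.67×10⁻⁸) = 5.452×10⁸ K⁴.
T = (5.452×10⁸)^(1/4).

T ≈ 153 K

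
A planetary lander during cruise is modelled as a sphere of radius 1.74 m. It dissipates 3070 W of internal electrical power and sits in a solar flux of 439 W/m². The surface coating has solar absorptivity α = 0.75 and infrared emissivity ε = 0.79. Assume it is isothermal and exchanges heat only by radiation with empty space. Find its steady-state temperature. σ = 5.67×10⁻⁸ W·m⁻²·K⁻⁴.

At steady state, absorbed solar power + internal power = radiated power.
Absorbed: α·S·A_cross = 0.75·439·9.511 = 3132 W (cross-section πr²).
Total input = 3132 + 3070 = 6202 W.
Radiated: εσ·A_surf·T⁴ with A_surf = 4πr² = 38.05 m².
T⁴ = 6202/(0.79·5.67×10⁻⁸·38.05) = 3.639×10⁹ K⁴.

T ≈ 246 K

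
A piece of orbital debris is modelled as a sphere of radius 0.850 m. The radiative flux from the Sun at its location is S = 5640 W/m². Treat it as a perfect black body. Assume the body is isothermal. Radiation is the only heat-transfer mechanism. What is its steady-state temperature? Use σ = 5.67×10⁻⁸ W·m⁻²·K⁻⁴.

T ≈ 397 K

At equilibrium, absorbed power = emitted power.
Absorbing cross-section = πr² = 2.270 m²; emitting surface = 4πr² = 9.079 m² (ratio 4).
S·A_cross = εσ·A_surf·T⁴  ⇒  T⁴ = S/(4σ).
T⁴ = 1.00·5640/(4·5.67×10⁻⁸) = 2.487×10¹⁰ K⁴.
T = (2.487×10¹⁰)^(1/4).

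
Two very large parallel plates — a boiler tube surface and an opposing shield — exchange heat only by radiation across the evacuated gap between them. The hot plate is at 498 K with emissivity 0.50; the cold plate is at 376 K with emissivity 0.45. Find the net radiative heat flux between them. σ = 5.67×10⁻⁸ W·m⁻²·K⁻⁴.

For two infinite grey parallel plates, q = σ(T₁⁴ − T₂⁴)/(1/ε₁ + 1/ε₂ − 1).
T₁⁴ − T₂⁴ = 6.151×10¹⁰ − 1.999×10¹⁰ = 4.152×10¹⁰ K⁴.
1/ε₁ + 1/ε₂ − 1 = 2.000 + 2.222 − 1 = 3.222.
q = 5.67×10⁻⁸ × 4.152×10¹⁰ / 3.222.

q ≈ 731 W/m²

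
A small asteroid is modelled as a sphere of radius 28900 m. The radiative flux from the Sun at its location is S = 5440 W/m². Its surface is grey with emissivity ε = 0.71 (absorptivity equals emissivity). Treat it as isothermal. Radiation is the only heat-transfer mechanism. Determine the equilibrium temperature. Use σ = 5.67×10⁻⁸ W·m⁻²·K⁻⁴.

At equilibrium, absorbed power = emitted power.
Absorbing cross-section = πr² = 2.624×10⁹ m²; emitting surface = 4πr² = 1.050×10¹⁰ m² (ratio 4).
εS·A_cross = εσ·A_surf·T⁴  ⇒  T⁴ = S/(4σ)   (ε cancels).
T⁴ = 5440/(4·5.67×10⁻⁸) = 2.399×10¹⁰ K⁴.
T = (2.399×10¹⁰)^(1/4).

T ≈ 394 K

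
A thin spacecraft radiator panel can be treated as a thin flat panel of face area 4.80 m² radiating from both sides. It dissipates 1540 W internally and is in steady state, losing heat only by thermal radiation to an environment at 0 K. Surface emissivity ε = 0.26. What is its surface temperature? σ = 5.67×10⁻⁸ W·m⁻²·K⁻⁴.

T ≈ 323 K

Steady state: internal power = radiated power, P = εσA T⁴.
Radiating area A = 2·4.80 = 9.600 m².
T⁴ = P/(εσA) = 1540/(0.26·5.67×10⁻⁸·9.600) = 1.088×10¹⁰ K⁴.
T = (1.088×10¹⁰)^(1/4).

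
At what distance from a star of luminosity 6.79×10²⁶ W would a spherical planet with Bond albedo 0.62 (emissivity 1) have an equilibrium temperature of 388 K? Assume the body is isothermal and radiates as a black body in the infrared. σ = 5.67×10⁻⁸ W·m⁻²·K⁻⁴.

For an isothermal black-emitting sphere, (1−a)S·πr² = σ·4πr²·T⁴ ⇒ S = 4σT⁴/(1−a).
S = 4·5.67×10⁻⁸·(388)⁴/0.380 = 13530 W/m².
Flux falls as S = L/(4πd²), so d = √(L/(4πS)) = √(6.79×10²⁶/(4π·13530)).

d ≈ 6.32×10¹⁰ m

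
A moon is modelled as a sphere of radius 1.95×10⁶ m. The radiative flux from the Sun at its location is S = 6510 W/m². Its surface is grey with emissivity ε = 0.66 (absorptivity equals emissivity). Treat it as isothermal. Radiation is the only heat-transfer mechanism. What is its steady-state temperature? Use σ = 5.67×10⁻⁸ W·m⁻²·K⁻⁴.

T ≈ 412 K

At equilibrium, absorbed power = emitted power.
Absorbing cross-section = πr² = 1.195×10¹³ m²; emitting surface = 4πr² = 4.778×10¹³ m² (ratio 4).
εS·A_cross = εσ·A_surf·T⁴  ⇒  T⁴ = S/(4σ)   (ε cancels).
T⁴ = 6510/(4·5.67×10⁻⁸) = 2.870×10¹⁰ K⁴.
T = (2.870×10¹⁰)^(1/4).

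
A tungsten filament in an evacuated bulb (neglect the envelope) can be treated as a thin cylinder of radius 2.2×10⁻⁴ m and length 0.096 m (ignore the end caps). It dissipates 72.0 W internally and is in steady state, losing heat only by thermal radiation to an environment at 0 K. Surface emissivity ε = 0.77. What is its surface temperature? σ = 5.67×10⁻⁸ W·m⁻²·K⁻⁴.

T ≈ 1880 K

Steady state: internal power = radiated power, P = εσA T⁴.
Radiating area A = 2πrL = 1.327×10⁻⁴ m².
T⁴ = P/(εσA) = 72.0/(0.77·5.67×10⁻⁸·1.327×10⁻⁴) = 1.243×10¹³ K⁴.
T = (1.243×10¹³)^(1/4).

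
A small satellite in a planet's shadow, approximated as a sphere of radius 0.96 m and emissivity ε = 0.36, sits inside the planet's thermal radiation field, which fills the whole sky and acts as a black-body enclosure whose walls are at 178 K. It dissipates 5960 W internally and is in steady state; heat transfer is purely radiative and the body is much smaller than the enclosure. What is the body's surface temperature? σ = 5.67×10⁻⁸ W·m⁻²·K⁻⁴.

T ≈ 402 K

For a small grey body in a large enclosure, net radiated power = εσA(T⁴ − T_w⁴).
Steady state: P = εσA(T⁴ − T_w⁴) with A = 4πr² = 11.58 m².
T⁴ = P/(εσA) + T_w⁴ = 5960/(0.36·5.67×10⁻⁸·11.58) + (178)⁴
    = 2.521×10¹⁰ + 1.004×10⁹ = 2.622×10¹⁰ K⁴.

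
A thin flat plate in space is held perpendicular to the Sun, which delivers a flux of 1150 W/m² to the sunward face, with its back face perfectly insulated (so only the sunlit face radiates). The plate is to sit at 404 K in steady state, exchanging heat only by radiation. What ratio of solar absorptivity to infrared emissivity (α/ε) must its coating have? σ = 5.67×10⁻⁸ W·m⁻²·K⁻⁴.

Balance: αS·A = εσ·1A·T⁴ ⇒ α/ε = σT⁴/S.
α/ε = 5.67×10⁻⁸·(404)⁴/1150 = 5.67×10⁻⁸·2.664×10¹⁰/1150.

α/ε ≈ 1.31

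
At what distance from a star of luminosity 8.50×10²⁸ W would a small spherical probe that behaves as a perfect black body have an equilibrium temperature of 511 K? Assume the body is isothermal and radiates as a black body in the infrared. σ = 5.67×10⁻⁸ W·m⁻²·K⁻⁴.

For an isothermal black-emitting sphere, (1−a)S·πr² = σ·4πr²·T⁴ ⇒ S = 4σT⁴/(1−a).
S = 4·5.67×10⁻⁸·(511)⁴/1.00 = 15460 W/m².
Flux falls as S = L/(4πd²), so d = √(L/(4πS)) = √(8.50×10²⁸/(4π·15460)).

d ≈ 6.61×10¹¹ m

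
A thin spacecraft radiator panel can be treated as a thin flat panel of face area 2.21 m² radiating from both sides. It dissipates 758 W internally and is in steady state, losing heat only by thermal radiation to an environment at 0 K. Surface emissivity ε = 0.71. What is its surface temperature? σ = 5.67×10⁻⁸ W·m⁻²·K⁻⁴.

T ≈ 255 K

Steady state: internal power = radiated power, P = εσA T⁴.
Radiating area A = 2·2.21 = 4.420 m².
T⁴ = P/(εσA) = 758/(0.71·5.67×10⁻⁸·4.420) = 4.260×10⁹ K⁴.
T = (4.260×10⁹)^(1/4).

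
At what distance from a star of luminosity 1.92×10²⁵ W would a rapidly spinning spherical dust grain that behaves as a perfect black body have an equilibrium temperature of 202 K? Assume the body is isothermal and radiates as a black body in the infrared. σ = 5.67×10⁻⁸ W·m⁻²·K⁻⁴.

For an isothermal black-emitting sphere, (1−a)S·πr² = σ·4πr²·T⁴ ⇒ S = 4σT⁴/(1−a).
S = 4·5.67×10⁻⁸·(202)⁴/1.00 = 377.6 W/m².
Flux falls as S = L/(4πd²), so d = √(L/(4πS)) = √(1.92×10²⁵/(4π·377.6)).

d ≈ 6.36×10¹⁰ m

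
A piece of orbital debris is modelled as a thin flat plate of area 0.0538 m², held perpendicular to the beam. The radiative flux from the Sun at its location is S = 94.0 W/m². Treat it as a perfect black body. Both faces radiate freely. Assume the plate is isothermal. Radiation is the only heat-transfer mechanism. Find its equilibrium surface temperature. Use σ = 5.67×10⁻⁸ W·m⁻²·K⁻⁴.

At equilibrium, absorbed power = emitted power.
Absorbing cross-section = A = 0.05380 m²; emitting surface = 2A = 0.1076 m² (ratio 2).
S·A_cross = εσ·A_surf·T⁴  ⇒  T⁴ = S/(2σ).
T⁴ = 1.00·94.0/(2·5.67×10⁻⁸) = 8.289×10⁸ K⁴.
T = (8.289×10⁸)^(1/4).

T ≈ 170 K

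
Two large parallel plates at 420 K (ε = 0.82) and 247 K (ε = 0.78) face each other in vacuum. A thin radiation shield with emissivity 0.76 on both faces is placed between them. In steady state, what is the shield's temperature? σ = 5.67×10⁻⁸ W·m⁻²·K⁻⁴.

In steady state the net flux on the hot side equals that on the cold side.
σ(T₁⁴−T_s⁴)/D₁ = σ(T_s⁴−T₂⁴)/D₂, with D₁ = 1/ε₁+1/ε_s−1 = 1.535, D₂ = 1/ε_s+1/ε₂−1 = 1.598.
Solve for T_s⁴: T_s⁴ = (D₂·T₁⁴ + D₁·T₂⁴)/(D₁+D₂) = 1.769×10¹⁰ K⁴.

T_s ≈ 365 K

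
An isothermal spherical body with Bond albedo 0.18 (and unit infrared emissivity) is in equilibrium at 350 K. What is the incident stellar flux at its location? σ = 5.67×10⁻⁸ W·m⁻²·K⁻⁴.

(1−a)S·πr² = σ·4πr²·T⁴ ⇒ S = 4σT⁴/(1−a).
S = 4·5.67×10⁻⁸·1.501×10¹⁰/0.820.

S ≈ 4150 W/m²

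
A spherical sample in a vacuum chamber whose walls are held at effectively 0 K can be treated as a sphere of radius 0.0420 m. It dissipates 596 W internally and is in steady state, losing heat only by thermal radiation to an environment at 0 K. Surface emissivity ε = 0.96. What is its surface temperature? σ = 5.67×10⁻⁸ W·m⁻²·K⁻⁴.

Steady state: internal power = radiated power, P = εσA T⁴.
Radiating area A = 4πr² = 0.02217 m².
T⁴ = P/(εσA) = 596/(0.96·5.67×10⁻⁸·0.02217) = 4.940×10¹¹ K⁴.
T = (4.940×10¹¹)^(1/4).

T ≈ 838 K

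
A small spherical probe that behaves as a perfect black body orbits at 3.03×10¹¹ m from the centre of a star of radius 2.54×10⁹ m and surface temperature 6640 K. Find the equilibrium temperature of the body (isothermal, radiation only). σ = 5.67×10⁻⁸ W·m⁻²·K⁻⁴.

T ≈ 430 K

The star's surface emits σT_*⁴; at distance d the flux is S = σT_*⁴(R_*/d)².
S = 5.67×10⁻⁸·(6640)⁴·(2.54×10⁹/3.03×10¹¹)² = 7745 W/m².
For an isothermal sphere T⁴ = (1−a)S/(4σ) = 3.415×10¹⁰ K⁴.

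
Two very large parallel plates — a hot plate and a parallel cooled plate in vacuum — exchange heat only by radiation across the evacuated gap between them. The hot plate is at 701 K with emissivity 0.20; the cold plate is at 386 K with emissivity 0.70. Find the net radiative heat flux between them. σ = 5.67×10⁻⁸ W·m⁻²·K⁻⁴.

q ≈ 2290 W/m²

For two infinite grey parallel plates, q = σ(T₁⁴ − T₂⁴)/(1/ε₁ + 1/ε₂ − 1).
T₁⁴ − T₂⁴ = 2.415×10¹¹ − 2.220×10¹⁰ = 2.193×10¹¹ K⁴.
1/ε₁ + 1/ε₂ − 1 = 5.000 + 1.429 − 1 = 5.429.
q = 5.67×10⁻⁸ × 2.193×10¹¹ / 5.429.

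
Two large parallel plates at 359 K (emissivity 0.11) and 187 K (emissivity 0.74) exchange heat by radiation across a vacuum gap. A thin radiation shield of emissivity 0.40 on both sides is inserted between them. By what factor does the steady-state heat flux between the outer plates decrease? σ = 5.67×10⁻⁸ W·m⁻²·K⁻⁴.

factor ≈ 1.42

Without shield: q₀ = σΔ(T⁴)/(1/ε₁+1/ε₂−1) with denominator 9.442.
With shield the two gaps are in series; the resistances add: (1/ε₁+1/ε_s−1)+(1/ε_s+1/ε₂−1) = 10.59+2.851 = 13.44.
Heat-flux ratio q₀/q = 13.44/9.442.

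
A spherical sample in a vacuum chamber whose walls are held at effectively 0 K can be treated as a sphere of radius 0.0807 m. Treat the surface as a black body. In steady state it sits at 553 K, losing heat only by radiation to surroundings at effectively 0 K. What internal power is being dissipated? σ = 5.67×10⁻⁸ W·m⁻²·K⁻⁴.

Steady state: P = εσA T⁴.
A = 4πr² = 0.08184 m²; T⁴ = (553)⁴ = 9.352×10¹⁰ K⁴.
P = 1.0 × 5.67×10⁻⁸ × 0.08184 × 9.352×10¹⁰.

P ≈ 434 W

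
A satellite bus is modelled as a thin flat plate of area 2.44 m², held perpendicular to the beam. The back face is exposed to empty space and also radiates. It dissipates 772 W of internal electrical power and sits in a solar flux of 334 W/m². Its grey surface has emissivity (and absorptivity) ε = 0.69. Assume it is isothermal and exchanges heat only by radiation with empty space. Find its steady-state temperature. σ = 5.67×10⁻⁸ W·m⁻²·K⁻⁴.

At steady state, absorbed solar power + internal power = radiated power.
Absorbed: α·S·A_cross = 0.69·334·2.440 = 562.3 W (cross-section A).
Total input = 562.3 + 772 = 1334 W.
Radiated: εσ·A_surf·T⁴ with A_surf = 2A = 4.880 m².
T⁴ = 1334/(0.69·5.67×10⁻⁸·4.880) = 6.989×10⁹ K⁴.

T ≈ 289 K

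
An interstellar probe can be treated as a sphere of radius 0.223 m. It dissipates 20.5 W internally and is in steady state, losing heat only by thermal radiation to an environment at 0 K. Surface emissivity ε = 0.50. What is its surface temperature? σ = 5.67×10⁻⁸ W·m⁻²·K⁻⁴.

Steady state: internal power = radiated power, P = εσA T⁴.
Radiating area A = 4πr² = 0.6249 m².
T⁴ = P/(εσA) = 20.5/(0.50·5.67×10⁻⁸·0.6249) = 1.157×10⁹ K⁴.
T = (1.157×10⁹)^(1/4).

T ≈ 184 K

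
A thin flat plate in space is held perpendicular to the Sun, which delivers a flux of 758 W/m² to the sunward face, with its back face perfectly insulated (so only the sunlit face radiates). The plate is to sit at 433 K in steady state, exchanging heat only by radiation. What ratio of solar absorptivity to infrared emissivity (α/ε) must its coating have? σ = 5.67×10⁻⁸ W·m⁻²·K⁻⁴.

Balance: αS·A = εσ·1A·T⁴ ⇒ α/ε = σT⁴/S.
α/ε = 5.67×10⁻⁸·(433)⁴/758 = 5.67×10⁻⁸·3.515×10¹⁰/758.

α/ε ≈ 2.63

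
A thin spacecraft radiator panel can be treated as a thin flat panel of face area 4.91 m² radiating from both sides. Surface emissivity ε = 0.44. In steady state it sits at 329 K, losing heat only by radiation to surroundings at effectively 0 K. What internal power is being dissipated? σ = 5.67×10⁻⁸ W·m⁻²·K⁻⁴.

Steady state: P = εσA T⁴.
A = 2·4.91 = 9.820 m²; T⁴ = (329)⁴ = 1.172×10¹⁰ K⁴.
P = 0.44 × 5.67×10⁻⁸ × 9.820 × 1.172×10¹⁰.

P ≈ 2870 W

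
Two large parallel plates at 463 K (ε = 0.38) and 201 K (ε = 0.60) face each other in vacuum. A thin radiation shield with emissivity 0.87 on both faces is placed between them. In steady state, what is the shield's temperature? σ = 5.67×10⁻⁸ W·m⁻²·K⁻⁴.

T_s ≈ 372 K

In steady state the net flux on the hot side equals that on the cold side.
σ(T₁⁴−T_s⁴)/D₁ = σ(T_s⁴−T₂⁴)/D₂, with D₁ = 1/ε₁+1/ε_s−1 = 2.781, D₂ = 1/ε_s+1/ε₂−1 = 1.816.
Solve for T_s⁴: T_s⁴ = (D₂·T₁⁴ + D₁·T₂⁴)/(D₁+D₂) = 1.914×10¹⁰ K⁴.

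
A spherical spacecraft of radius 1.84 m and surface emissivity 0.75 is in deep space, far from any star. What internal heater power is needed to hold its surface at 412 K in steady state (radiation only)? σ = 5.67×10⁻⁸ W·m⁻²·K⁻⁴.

P ≈ 52100 W

P = εσ·4πr²·T⁴.
4πr² = 42.54 m²; T⁴ = 2.881×10¹⁰ K⁴.
P = 0.75·5.67×10⁻⁸·42.54·2.881×10¹⁰.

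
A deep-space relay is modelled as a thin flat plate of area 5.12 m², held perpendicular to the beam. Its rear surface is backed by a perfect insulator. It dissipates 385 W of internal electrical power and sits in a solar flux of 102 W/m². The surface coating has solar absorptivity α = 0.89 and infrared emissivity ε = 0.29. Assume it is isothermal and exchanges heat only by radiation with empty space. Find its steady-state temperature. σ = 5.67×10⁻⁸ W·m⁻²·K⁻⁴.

At steady state, absorbed solar power + internal power = radiated power.
Absorbed: α·S·A_cross = 0.89·102·5.120 = 464.8 W (cross-section A).
Total input = 464.8 + 385 = 849.8 W.
Radiated: εσ·A_surf·T⁴ with A_surf = A = 5.120 m².
T⁴ = 849.8/(0.29·5.67×10⁻⁸·5.120) = 1.009×10¹⁰ K⁴.

T ≈ 317 K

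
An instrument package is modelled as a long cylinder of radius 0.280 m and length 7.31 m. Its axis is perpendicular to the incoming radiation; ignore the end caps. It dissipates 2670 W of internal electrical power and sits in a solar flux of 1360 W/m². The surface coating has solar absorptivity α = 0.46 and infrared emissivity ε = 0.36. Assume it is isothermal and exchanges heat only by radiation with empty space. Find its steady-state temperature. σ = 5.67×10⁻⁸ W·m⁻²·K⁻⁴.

T ≈ 376 K

At steady state, absorbed solar power + internal power = radiated power.
Absorbed: α·S·A_cross = 0.46·1360·4.094 = 2561 W (cross-section 2rL).
Total input = 2561 + 2670 = 5231 W.
Radiated: εσ·A_surf·T⁴ with A_surf = 2πrL = 12.86 m².
T⁴ = 5231/(0.36·5.67×10⁻⁸·12.86) = 1.993×10¹⁰ K⁴.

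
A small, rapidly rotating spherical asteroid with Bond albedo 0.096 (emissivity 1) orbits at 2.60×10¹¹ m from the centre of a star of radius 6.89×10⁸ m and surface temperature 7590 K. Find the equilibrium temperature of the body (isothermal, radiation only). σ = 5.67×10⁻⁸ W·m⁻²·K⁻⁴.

T ≈ 269 K

The star's surface emits σT_*⁴; at distance d the flux is S = σT_*⁴(R_*/d)².
S = 5.67×10⁻⁸·(7590)⁴·(6.89×10⁸/2.60×10¹¹)² = 1321 W/m².
For an isothermal sphere T⁴ = (1−a)S/(4σ) = 5.267×10⁹ K⁴.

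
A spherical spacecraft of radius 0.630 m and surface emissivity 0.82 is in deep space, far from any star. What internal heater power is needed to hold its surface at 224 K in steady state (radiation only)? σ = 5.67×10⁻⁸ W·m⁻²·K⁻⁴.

P = εσ·4πr²·T⁴.
4πr² = 4.988 m²; T⁴ = 2.518×10⁹ K⁴.
P = 0.82·5.67×10⁻⁸·4.988·2.518×10⁹.

P ≈ 584 W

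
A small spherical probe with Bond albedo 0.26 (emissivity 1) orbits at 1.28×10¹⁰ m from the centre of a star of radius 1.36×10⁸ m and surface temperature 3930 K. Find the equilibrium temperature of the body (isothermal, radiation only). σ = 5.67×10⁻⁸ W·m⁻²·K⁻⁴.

T ≈ 266 K

The star's surface emits σT_*⁴; at distance d the flux is S = σT_*⁴(R_*/d)².
S = 5.67×10⁻⁸·(3930)⁴·(1.36×10⁸/1.28×10¹⁰)² = 1527 W/m².
For an isothermal sphere T⁴ = (1−a)S/(4σ) = 4.982×10⁹ K⁴.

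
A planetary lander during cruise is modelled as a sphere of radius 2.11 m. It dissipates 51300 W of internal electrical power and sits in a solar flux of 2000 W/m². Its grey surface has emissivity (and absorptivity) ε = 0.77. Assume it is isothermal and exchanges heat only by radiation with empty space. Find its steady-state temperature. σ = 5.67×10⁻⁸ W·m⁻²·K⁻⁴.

T ≈ 416 K

At steady state, absorbed solar power + internal power = radiated power.
Absorbed: α·S·A_cross = 0.77·2000·13.99 = 21540 W (cross-section πr²).
Total input = 21540 + 51300 = 72840 W.
Radiated: εσ·A_surf·T⁴ with A_surf = 4πr² = 55.95 m².
T⁴ = 72840/(0.77·5.67×10⁻⁸·55.95) = 2.982×10¹⁰ K⁴.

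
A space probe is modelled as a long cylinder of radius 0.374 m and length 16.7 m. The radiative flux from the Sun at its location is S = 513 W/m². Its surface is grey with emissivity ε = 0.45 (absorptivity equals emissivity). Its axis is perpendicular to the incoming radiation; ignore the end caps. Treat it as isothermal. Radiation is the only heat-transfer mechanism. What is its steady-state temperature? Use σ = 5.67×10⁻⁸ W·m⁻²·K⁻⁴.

At equilibrium, absorbed power = emitted power.
Absorbing cross-section = 2rL = 12.49 m²; emitting surface = 2πrL = 39.24 m² (ratio π).
εS·A_cross = εσ·A_surf·T⁴  ⇒  T⁴ = S/(πσ)   (ε cancels).
T⁴ = 513/(π·5.67×10⁻⁸) = 2.880×10⁹ K⁴.
T = (2.880×10⁹)^(1/4).

T ≈ 232 K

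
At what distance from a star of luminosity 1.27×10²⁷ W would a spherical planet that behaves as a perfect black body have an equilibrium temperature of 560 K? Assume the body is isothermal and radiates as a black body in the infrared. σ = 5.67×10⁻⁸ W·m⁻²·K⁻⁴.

d ≈ 6.73×10¹⁰ m

For an isothermal black-emitting sphere, (1−a)S·πr² = σ·4πr²·T⁴ ⇒ S = 4σT⁴/(1−a).
S = 4·5.67×10⁻⁸·(560)⁴/1.00 = 22300 W/m².
Flux falls as S = L/(4πd²), so d = √(L/(4πS)) = √(1.27×10²⁷/(4π·22300)).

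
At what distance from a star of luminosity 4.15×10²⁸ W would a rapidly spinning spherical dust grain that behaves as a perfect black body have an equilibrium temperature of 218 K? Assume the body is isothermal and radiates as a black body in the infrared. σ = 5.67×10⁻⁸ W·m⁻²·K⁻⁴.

d ≈ 2.54×10¹² m

For an isothermal black-emitting sphere, (1−a)S·πr² = σ·4πr²·T⁴ ⇒ S = 4σT⁴/(1−a).
S = 4·5.67×10⁻⁸·(218)⁴/1.00 = 512.2 W/m².
Flux falls as S = L/(4πd²), so d = √(L/(4πS)) = √(4.15×10²⁸/(4π·512.2)).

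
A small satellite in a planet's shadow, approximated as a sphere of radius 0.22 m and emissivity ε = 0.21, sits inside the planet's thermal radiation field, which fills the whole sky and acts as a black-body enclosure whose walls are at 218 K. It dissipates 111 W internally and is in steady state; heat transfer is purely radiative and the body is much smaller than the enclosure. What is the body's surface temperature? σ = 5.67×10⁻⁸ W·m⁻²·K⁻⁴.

T ≈ 364 K

For a small grey body in a large enclosure, net radiated power = εσA(T⁴ − T_w⁴).
Steady state: P = εσA(T⁴ − T_w⁴) with A = 4πr² = 0.6082 m².
T⁴ = P/(εσA) + T_w⁴ = 111/(0.21·5.67×10⁻⁸·0.6082) + (218)⁴
    = 1.533×10¹⁰ + 2.259×10⁹ = 1.759×10¹⁰ K⁴.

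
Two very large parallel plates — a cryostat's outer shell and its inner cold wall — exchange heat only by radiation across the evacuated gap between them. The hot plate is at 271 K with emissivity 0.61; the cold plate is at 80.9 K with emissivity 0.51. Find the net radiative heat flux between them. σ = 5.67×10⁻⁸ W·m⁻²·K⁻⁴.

For two infinite grey parallel plates, q = σ(T₁⁴ − T₂⁴)/(1/ε₁ + 1/ε₂ − 1).
T₁⁴ − T₂⁴ = 5.394×10⁹ − 4.283×10⁷ = 5.351×10⁹ K⁴.
1/ε₁ + 1/ε₂ − 1 = 1.639 + 1.961 − 1 = 2.600.
q = 5.67×10⁻⁸ × 5.351×10⁹ / 2.600.

q ≈ 117 W/m²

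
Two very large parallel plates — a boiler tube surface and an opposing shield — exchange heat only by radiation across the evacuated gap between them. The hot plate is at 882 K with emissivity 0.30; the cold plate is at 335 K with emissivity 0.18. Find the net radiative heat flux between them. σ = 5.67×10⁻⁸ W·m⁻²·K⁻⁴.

q ≈ 4260 W/m²

For two infinite grey parallel plates, q = σ(T₁⁴ − T₂⁴)/(1/ε₁ + 1/ε₂ − 1).
T₁⁴ − T₂⁴ = 6.052×10¹¹ − 1.259×10¹⁰ = 5.926×10¹¹ K⁴.
1/ε₁ + 1/ε₂ − 1 = 3.333 + 5.556 − 1 = 7.889.
q = 5.67×10⁻⁸ × 5.926×10¹¹ / 7.889.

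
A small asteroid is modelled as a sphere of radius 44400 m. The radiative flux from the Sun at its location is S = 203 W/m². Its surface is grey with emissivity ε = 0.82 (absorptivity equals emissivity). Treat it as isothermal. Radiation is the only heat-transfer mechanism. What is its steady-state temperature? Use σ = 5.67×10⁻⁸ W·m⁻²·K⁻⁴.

T ≈ 173 K

At equilibrium, absorbed power = emitted power.
Absorbing cross-section = πr² = 6.193×10⁹ m²; emitting surface = 4πr² = 2.477×10¹⁰ m² (ratio 4).
εS·A_cross = εσ·A_surf·T⁴  ⇒  T⁴ = S/(4σ)   (ε cancels).
T⁴ = 203/(4·5.67×10⁻⁸) = 8.951×10⁸ K⁴.
T = (8.951×10⁸)^(1/4).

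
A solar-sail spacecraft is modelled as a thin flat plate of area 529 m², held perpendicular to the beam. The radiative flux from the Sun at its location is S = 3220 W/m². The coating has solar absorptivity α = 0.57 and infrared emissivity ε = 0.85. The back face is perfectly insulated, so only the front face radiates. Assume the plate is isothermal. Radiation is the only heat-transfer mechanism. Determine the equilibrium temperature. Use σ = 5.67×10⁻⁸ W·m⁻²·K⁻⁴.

T ≈ 442 K

At equilibrium, absorbed power = emitted power.
Absorbing cross-section = A = 529.0 m²; emitting surface = A = 529.0 m² (ratio 1).
αS·A_cross = εσ·A_surf·T⁴  ⇒  T⁴ = αS/(ε·1σ).
T⁴ = 0.570·3220/(0.85·1·5.67×10⁻⁸) = 3.808×10¹⁰ K⁴.
T = (3.808×10¹⁰)^(1/4).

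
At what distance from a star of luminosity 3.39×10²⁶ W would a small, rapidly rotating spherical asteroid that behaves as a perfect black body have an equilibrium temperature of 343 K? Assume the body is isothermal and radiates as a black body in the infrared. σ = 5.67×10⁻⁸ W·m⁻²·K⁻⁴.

For an isothermal black-emitting sphere, (1−a)S·πr² = σ·4πr²·T⁴ ⇒ S = 4σT⁴/(1−a).
S = 4·5.67×10⁻⁸·(343)⁴/1.00 = 3139 W/m².
Flux falls as S = L/(4πd²), so d = √(L/(4πS)) = √(3.39×10²⁶/(4π·3139)).

d ≈ 9.27×10¹⁰ m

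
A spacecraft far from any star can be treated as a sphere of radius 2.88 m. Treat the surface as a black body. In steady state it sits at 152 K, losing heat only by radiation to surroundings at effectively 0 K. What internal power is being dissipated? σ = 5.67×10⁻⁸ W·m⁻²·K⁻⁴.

P ≈ 3150 W

Steady state: P = εσA T⁴.
A = 4πr² = 104.2 m²; T⁴ = (152)⁴ = 5.338×10⁸ K⁴.
P = 1.0 × 5.67×10⁻⁸ × 104.2 × 5.338×10⁸.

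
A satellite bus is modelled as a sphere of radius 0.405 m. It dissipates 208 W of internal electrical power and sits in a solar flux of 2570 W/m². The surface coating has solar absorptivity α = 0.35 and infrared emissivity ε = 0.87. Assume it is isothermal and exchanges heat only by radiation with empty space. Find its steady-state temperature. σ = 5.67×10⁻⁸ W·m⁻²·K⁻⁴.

At steady state, absorbed solar power + internal power = radiated power.
Absorbed: α·S·A_cross = 0.35·2570·0.5153 = 463.5 W (cross-section πr²).
Total input = 463.5 + 208 = 671.5 W.
Radiated: εσ·A_surf·T⁴ with A_surf = 4πr² = 2.061 m².
T⁴ = 671.5/(0.87·5.67×10⁻⁸·2.061) = 6.604×10⁹ K⁴.

T ≈ 285 K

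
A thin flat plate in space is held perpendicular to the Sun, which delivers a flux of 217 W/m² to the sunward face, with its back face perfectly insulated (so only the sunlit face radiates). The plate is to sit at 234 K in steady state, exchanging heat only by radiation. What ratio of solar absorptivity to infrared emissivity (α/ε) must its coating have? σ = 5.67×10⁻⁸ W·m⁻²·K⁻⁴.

α/ε ≈ 0.783

Balance: αS·A = εσ·1A·T⁴ ⇒ α/ε = σT⁴/S.
α/ε = 5.67×10⁻⁸·(234)⁴/217 = 5.67×10⁻⁸·2.998×10⁹/217.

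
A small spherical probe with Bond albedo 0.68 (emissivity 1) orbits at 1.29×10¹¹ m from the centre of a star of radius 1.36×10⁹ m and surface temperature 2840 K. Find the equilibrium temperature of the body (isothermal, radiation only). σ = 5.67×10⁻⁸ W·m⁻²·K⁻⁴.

The star's surface emits σT_*⁴; at distance d the flux is S = σT_*⁴(R_*/d)².
S = 5.67×10⁻⁸·(2840)⁴·(1.36×10⁹/1.29×10¹¹)² = 410.0 W/m².
For an isothermal sphere T⁴ = (1−a)S/(4σ) = 5.784×10⁸ K⁴.

T ≈ 155 K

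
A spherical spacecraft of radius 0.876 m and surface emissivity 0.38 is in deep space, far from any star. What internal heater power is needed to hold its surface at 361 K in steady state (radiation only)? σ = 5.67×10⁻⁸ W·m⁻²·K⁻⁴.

P ≈ 3530 W

P = εσ·4πr²·T⁴.
4πr² = 9.643 m²; T⁴ = 1.698×10¹⁰ K⁴.
P = 0.38·5.67×10⁻⁸·9.643·1.698×10¹⁰.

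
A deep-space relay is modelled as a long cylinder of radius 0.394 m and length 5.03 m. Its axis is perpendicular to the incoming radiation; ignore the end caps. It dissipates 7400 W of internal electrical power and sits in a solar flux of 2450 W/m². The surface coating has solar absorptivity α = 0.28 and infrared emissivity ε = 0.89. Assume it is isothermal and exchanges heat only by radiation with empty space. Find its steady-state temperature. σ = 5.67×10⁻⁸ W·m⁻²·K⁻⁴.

T ≈ 356 K

At steady state, absorbed solar power + internal power = radiated power.
Absorbed: α·S·A_cross = 0.28·2450·3.964 = 2719 W (cross-section 2rL).
Total input = 2719 + 7400 = 10120 W.
Radiated: εσ·A_surf·T⁴ with A_surf = 2πrL = 12.45 m².
T⁴ = 10120/(0.89·5.67×10⁻⁸·12.45) = 1.610×10¹⁰ K⁴.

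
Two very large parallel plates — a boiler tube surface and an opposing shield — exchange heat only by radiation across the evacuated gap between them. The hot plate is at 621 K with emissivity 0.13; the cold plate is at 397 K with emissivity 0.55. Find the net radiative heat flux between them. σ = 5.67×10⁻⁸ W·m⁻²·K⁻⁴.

For two infinite grey parallel plates, q = σ(T₁⁴ − T₂⁴)/(1/ε₁ + 1/ε₂ − 1).
T₁⁴ − T₂⁴ = 1.487×10¹¹ − 2.484×10¹⁰ = 1.239×10¹¹ K⁴.
1/ε₁ + 1/ε₂ − 1 = 7.692 + 1.818 − 1 = 8.510.
q = 5.67×10⁻⁸ × 1.239×10¹¹ / 8.510.

q ≈ 825 W/m²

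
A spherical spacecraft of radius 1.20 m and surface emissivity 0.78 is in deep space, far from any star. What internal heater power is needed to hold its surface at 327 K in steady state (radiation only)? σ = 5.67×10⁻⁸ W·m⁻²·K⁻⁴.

P ≈ 9150 W

P = εσ·4πr²·T⁴.
4πr² = 18.10 m²; T⁴ = 1.143×10¹⁰ K⁴.
P = 0.78·5.67×10⁻⁸·18.10·1.143×10¹⁰.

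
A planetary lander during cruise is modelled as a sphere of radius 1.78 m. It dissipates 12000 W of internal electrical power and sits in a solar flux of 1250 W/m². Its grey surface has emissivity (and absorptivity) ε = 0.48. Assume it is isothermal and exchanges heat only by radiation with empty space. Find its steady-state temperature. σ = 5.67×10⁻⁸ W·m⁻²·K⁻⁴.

At steady state, absorbed solar power + internal power = radiated power.
Absorbed: α·S·A_cross = 0.48·1250·9.954 = 5972 W (cross-section πr²).
Total input = 5972 + 12000 = 17970 W.
Radiated: εσ·A_surf·T⁴ with A_surf = 4πr² = 39.82 m².
T⁴ = 17970/(0.48·5.67×10⁻⁸·39.82) = 1.659×10¹⁰ K⁴.

T ≈ 359 K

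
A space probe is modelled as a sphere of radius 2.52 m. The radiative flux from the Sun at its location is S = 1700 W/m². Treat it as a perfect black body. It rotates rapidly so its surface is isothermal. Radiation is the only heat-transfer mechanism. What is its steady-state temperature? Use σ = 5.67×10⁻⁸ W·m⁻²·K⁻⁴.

T ≈ 294 K

At equilibrium, absorbed power = emitted power.
Absorbing cross-section = πr² = 19.95 m²; emitting surface = 4πr² = 79.80 m² (ratio 4).
S·A_cross = εσ·A_surf·T⁴  ⇒  T⁴ = S/(4σ).
T⁴ = 1.00·1700/(4·5.67×10⁻⁸) = 7.496×10⁹ K⁴.
T = (7.496×10⁹)^(1/4).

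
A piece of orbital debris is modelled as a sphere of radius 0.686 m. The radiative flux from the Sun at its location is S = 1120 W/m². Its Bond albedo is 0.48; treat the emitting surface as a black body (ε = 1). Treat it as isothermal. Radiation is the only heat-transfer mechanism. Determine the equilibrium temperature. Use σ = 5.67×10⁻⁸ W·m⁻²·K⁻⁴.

T ≈ 225 K

At equilibrium, absorbed power = emitted power.
Absorbing cross-section = πr² = 1.478 m²; emitting surface = 4πr² = 5.914 m² (ratio 4).
(1−a)S·A_cross = εσ·A_surf·T⁴  ⇒  T⁴ = (1−a)S/(4σ).
T⁴ = 0.520·1120/(4·5.67×10⁻⁸) = 2.568×10⁹ K⁴.
T = (2.568×10⁹)^(1/4).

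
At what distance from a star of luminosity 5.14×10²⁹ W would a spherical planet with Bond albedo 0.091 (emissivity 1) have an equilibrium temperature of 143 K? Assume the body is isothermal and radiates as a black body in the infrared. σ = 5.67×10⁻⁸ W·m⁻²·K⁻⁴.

d ≈ 1.98×10¹³ m

For an isothermal black-emitting sphere, (1−a)S·πr² = σ·4πr²·T⁴ ⇒ S = 4σT⁴/(1−a).
S = 4·5.67×10⁻⁸·(143)⁴/0.909 = 104.3 W/m².
Flux falls as S = L/(4πd²), so d = √(L/(4πS)) = √(5.14×10²⁹/(4π·104.3)).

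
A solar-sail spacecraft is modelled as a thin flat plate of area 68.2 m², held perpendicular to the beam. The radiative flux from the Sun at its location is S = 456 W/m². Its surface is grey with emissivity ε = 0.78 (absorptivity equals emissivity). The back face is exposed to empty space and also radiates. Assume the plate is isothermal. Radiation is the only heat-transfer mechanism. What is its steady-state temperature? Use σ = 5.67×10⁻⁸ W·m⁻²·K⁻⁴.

At equilibrium, absorbed power = emitted power.
Absorbing cross-section = A = 68.20 m²; emitting surface = 2A = 136.4 m² (ratio 2).
εS·A_cross = εσ·A_surf·T⁴  ⇒  T⁴ = S/(2σ)   (ε cancels).
T⁴ = 456/(2·5.67×10⁻⁸) = 4.021×10⁹ K⁴.
T = (4.021×10⁹)^(1/4).

T ≈ 252 K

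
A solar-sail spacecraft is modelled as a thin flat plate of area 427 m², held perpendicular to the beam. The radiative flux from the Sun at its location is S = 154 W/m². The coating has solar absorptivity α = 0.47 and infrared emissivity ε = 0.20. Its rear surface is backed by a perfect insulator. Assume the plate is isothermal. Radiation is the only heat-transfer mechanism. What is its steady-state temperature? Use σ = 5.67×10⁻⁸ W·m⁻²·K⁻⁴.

At equilibrium, absorbed power = emitted power.
Absorbing cross-section = A = 427.0 m²; emitting surface = A = 427.0 m² (ratio 1).
αS·A_cross = εσ·A_surf·T⁴  ⇒  T⁴ = αS/(ε·1σ).
T⁴ = 0.470·154/(0.20·1·5.67×10⁻⁸) = 6.383×10⁹ K⁴.
T = (6.383×10⁹)^(1/4).

T ≈ 283 K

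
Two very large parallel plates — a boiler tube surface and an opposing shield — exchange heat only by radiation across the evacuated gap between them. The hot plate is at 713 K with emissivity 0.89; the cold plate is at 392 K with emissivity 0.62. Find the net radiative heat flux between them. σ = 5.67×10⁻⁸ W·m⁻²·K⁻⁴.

For two infinite grey parallel plates, q = σ(T₁⁴ − T₂⁴)/(1/ε₁ + 1/ε₂ − 1).
T₁⁴ − T₂⁴ = 2.584×10¹¹ − 2.361×10¹⁰ = 2.348×10¹¹ K⁴.
1/ε₁ + 1/ε₂ − 1 = 1.124 + 1.613 − 1 = 1.736.
q = 5.67×10⁻⁸ × 2.348×10¹¹ / 1.736.

q ≈ 7670 W/m²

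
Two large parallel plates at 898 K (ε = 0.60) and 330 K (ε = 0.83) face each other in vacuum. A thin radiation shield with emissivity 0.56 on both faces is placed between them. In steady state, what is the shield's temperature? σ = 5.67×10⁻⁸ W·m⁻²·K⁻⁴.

T_s ≈ 739 K

In steady state the net flux on the hot side equals that on the cold side.
σ(T₁⁴−T_s⁴)/D₁ = σ(T_s⁴−T₂⁴)/D₂, with D₁ = 1/ε₁+1/ε_s−1 = 2.452, D₂ = 1/ε_s+1/ε₂−1 = 1.991.
Solve for T_s⁴: T_s⁴ = (D₂·T₁⁴ + D₁·T₂⁴)/(D₁+D₂) = 2.979×10¹¹ K⁴.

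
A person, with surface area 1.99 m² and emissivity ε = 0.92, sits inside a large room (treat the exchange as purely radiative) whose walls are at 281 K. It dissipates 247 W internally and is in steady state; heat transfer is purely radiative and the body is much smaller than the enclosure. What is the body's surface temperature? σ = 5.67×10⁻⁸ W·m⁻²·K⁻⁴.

T ≈ 305 K

For a small grey body in a large enclosure, net radiated power = εσA(T⁴ − T_w⁴).
Steady state: P = εσA(T⁴ − T_w⁴) with A = 1.99 m².
T⁴ = P/(εσA) + T_w⁴ = 247/(0.92·5.67×10⁻⁸·1.990) + (281)⁴
    = 2.379×10⁹ + 6.235×10⁹ = 8.614×10⁹ K⁴.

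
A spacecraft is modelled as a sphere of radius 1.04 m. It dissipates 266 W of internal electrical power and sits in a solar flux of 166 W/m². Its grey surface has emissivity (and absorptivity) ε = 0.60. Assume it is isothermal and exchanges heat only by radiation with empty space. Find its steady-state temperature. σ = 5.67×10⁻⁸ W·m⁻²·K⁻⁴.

T ≈ 190 K

At steady state, absorbed solar power + internal power = radiated power.
Absorbed: α·S·A_cross = 0.60·166·3.398 = 338.4 W (cross-section πr²).
Total input = 338.4 + 266 = 604.4 W.
Radiated: εσ·A_surf·T⁴ with A_surf = 4πr² = 13.59 m².
T⁴ = 604.4/(0.60·5.67×10⁻⁸·13.59) = 1.307×10⁹ K⁴.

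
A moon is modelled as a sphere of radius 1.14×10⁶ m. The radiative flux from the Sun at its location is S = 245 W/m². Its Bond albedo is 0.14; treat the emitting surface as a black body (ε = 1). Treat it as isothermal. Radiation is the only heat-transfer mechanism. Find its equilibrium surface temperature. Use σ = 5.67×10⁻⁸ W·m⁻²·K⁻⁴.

T ≈ 175 K

At equilibrium, absorbed power = emitted power.
Absorbing cross-section = πr² = 4.083×10¹² m²; emitting surface = 4πr² = 1.633×10¹³ m² (ratio 4).
(1−a)S·A_cross = εσ·A_surf·T⁴  ⇒  T⁴ = (1−a)S/(4σ).
T⁴ = 0.860·245/(4·5.67×10⁻⁸) = 9.290×10⁸ K⁴.
T = (9.290×10⁸)^(1/4).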